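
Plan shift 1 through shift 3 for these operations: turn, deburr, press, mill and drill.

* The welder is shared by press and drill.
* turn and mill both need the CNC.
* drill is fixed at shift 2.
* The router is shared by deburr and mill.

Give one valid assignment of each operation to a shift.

press -> shift 1; mill -> shift 2; turn -> shift 1; deburr -> shift 1; drill -> shift 2

Checking: deburr(shift 1) != mill(shift 2); turn(shift 1) != mill(shift 2); press(shift 1) != drill(shift 2); drill=shift 2 in [shift 2,shift 2].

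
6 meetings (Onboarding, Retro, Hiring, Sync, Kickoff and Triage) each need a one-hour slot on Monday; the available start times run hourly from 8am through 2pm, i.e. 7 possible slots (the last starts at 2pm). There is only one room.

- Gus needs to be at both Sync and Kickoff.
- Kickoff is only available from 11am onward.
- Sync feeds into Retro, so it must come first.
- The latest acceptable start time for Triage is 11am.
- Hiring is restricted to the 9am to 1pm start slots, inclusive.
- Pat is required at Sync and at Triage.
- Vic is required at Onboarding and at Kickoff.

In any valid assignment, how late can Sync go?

Downstream work caps Sync at 1pm.
Sync at 1pm is achievable: Hiring=9am, Triage=8am, Onboarding=10am, Kickoff=11am, Retro=2pm, Sync=1pm.

1pm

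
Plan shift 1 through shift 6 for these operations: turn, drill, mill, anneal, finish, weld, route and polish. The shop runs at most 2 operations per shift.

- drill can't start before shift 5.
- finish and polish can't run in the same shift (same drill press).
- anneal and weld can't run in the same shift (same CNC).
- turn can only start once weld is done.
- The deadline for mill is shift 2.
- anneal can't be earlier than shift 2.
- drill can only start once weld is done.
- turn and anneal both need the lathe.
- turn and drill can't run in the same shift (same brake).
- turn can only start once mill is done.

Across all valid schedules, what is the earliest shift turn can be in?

shift 2

Precedence pushes turn to at least shift 2.
turn at shift 2 is achievable: weld in shift 1, mill in shift 1, finish in shift 2, drill in shift 5, anneal in shift 3, polish in shift 4, route in shift 3, turn in shift 2.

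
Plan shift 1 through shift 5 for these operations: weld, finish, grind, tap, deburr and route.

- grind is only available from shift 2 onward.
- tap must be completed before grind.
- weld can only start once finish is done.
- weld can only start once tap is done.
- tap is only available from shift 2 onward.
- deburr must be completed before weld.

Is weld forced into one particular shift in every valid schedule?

weld can be shift 3 (e.g. deburr -> shift 1; route -> shift 1; grind -> shift 3; weld -> shift 3; tap -> shift 2; finish -> shift 1) or shift 4 (e.g. tap -> shift 2; deburr -> shift 1; route -> shift 1; grind -> shift 3; weld -> shift 4; finish -> shift 1).

No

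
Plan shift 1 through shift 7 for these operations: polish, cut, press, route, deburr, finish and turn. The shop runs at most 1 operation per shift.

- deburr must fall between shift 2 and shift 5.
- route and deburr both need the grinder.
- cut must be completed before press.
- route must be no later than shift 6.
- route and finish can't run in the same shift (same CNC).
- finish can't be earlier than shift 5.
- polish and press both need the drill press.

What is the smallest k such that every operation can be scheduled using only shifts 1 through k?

The precedence chain requires at least 2 distinct shifts.
With at most 1 per shift and 7 operations, at least 7 shifts are needed.
finish can't be placed before shift 5, so the schedule must run through at least shift 5.
7 works (last occupied shift: shift 7): for example turn=shift 7, polish=shift 6, cut=shift 3, press=shift 4, finish=shift 5, route=shift 1, deburr=shift 2.

7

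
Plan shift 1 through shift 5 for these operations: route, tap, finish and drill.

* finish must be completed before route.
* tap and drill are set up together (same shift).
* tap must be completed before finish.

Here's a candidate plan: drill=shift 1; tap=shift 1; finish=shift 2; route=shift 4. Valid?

Yes

tap and drill are set up together (same shift) — holds.
finish must be completed before route — holds.
tap must be completed before finish — holds.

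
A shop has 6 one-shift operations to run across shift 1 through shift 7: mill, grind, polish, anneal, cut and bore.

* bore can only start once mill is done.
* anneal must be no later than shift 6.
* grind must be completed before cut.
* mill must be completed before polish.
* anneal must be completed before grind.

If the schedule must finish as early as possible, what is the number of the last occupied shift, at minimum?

The precedence chain requires at least 3 distinct shifts.
3 works (last occupied shift: shift 3): for example grind=shift 2, bore=shift 2, anneal=shift 1, polish=shift 2, mill=shift 1, cut=shift 3.

3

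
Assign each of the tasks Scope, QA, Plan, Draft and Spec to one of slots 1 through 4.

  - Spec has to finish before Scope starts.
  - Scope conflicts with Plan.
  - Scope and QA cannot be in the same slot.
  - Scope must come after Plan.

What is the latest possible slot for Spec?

Downstream work caps Spec at 3.
Spec at 3 is achievable: Scope -> 4, QA -> 1, Plan -> 1, Spec -> 3, Draft -> 1.

3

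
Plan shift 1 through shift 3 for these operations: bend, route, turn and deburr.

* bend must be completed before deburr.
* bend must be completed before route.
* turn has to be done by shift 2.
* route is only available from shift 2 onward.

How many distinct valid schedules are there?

10

Splitting on bend: it can be shift 1 (8), shift 2 (2). Listing each branch's schedules as (route, turn, deburr) by shift number:
bend=shift 1: (2,1,2) (2,1,3) (2,2,2) (2,2,3) (3,1,2) (3,1,3) (3,2,2) (3,2,3) — 8.
bend=shift 2: (3,1,3) (3,2,3) — 2.
Summing: 8 + 2 = 10.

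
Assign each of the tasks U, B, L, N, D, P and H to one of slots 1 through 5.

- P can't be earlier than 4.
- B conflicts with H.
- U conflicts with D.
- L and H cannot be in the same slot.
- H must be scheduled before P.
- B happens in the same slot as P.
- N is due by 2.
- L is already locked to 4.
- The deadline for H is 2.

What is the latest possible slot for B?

5

B must be in the same slot as P, which can't be before 4, so B is at least 4.
B at 5 is achievable: H in 1, U in 1, B in 5, P in 5, D in 2, N in 1, L in 4.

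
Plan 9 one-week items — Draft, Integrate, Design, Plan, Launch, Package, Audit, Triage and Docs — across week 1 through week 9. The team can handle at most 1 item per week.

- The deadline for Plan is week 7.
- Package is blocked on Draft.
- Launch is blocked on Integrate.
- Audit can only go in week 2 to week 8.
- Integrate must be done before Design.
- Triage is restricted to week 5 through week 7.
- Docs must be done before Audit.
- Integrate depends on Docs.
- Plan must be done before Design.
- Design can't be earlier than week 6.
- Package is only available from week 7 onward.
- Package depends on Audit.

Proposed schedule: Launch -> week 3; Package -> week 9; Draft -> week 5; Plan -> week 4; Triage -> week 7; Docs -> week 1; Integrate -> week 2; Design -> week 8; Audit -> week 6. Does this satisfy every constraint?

Design can't be earlier than week 6 — holds.
Package depends on Audit — holds.
Package is blocked on Draft — holds.
Integrate must be done before Design — holds.
The deadline for Plan is week 7 — holds.
Plan must be done before Design — holds.
Triage is restricted to week 5 through week 7 — holds.
Integrate depends on Docs — holds.
Audit can only go in week 2 to week 8 — holds.
Docs must be done before Audit — holds.
The team can handle at most 1 item per week — holds.
Package is only available from week 7 onward — holds.
Launch is blocked on Integrate — holds.

Yes, all constraints hold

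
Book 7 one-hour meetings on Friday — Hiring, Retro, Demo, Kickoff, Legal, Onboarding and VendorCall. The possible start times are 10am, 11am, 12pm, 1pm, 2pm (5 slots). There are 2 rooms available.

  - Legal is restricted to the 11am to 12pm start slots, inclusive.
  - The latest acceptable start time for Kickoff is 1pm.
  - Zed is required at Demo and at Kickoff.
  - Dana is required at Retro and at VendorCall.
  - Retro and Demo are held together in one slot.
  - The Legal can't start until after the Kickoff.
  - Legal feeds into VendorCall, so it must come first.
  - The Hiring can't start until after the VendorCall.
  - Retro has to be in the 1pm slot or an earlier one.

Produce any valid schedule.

Retro -> 12pm; Demo -> 12pm; Hiring -> 2pm; Kickoff -> 10am; Onboarding -> 10am; Legal -> 11am; VendorCall -> 1pm

Checking: Legal(11am) before VendorCall(1pm); Kickoff(10am) before Legal(11am); VendorCall(1pm) before Hiring(2pm); Retro(12pm) != VendorCall(1pm); Demo(12pm) != Kickoff(10am); Retro = Demo = 12pm; Retro=12pm in [10am,1pm]; Legal=11am in [11am,12pm]; Kickoff=10am in [10am,1pm]; max 2 per slot (cap 2).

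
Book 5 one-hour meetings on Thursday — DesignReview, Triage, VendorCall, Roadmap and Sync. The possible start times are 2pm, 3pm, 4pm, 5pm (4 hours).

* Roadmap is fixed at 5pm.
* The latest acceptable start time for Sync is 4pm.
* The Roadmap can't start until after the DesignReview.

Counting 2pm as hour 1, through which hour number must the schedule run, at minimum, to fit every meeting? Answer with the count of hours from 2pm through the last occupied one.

4

The precedence chain requires at least 2 distinct hours.
Roadmap can't be placed before 5pm — that is hour 4 counting from 2pm — so the schedule must run through at least 4 hours.
4 works (last occupied hour: 5pm): for example Roadmap in 5pm, VendorCall in 2pm, Sync in 2pm, DesignReview in 2pm, Triage in 2pm.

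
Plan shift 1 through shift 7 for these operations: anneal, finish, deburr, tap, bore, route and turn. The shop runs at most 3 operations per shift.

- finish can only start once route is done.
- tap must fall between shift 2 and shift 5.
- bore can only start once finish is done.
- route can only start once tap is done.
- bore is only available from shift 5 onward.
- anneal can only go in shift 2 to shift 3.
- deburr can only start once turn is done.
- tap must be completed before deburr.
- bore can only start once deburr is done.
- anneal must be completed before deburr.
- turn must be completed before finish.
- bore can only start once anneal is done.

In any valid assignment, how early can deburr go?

Precedence pushes deburr to at least shift 3; downstream work caps deburr at shift 6.
deburr at shift 3 is achievable: turn in shift 1; deburr in shift 3; bore in shift 5; route in shift 3; finish in shift 4; tap in shift 2; anneal in shift 2.

shift 3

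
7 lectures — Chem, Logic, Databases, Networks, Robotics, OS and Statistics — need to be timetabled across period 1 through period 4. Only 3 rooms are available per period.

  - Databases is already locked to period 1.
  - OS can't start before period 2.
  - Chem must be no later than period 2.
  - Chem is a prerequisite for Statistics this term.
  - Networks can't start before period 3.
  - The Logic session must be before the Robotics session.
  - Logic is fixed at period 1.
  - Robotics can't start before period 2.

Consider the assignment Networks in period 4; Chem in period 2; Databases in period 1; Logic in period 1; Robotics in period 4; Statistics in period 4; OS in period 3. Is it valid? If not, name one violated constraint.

Yes, all constraints hold

The Logic session must be before the Robotics session — holds.
Chem must be no later than period 2 — holds.
Chem is a prerequisite for Statistics this term — holds.
Only 3 rooms are available per period — holds.
Databases is already locked to period 1 — holds.
Networks can't start before period 3 — holds.
Robotics can't start before period 2 — holds.
Logic is fixed at period 1 — holds.
OS can't start before period 2 — holds.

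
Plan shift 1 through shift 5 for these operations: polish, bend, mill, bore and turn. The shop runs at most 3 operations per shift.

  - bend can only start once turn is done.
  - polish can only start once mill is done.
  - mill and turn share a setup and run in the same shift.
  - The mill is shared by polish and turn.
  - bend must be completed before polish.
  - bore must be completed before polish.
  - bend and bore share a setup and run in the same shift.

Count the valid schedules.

10

Splitting on polish: it can be shift 3 (1), shift 4 (3), shift 5 (6). Listing each branch's schedules as (bend, mill, bore, turn) by shift number:
polish=shift 3: (2,1,2,1) — 1.
polish=shift 4: (2,1,2,1) (3,1,3,1) (3,2,3,2) — 3.
polish=shift 5: (2,1,2,1) (3,1,3,1) (3,2,3,2) (4,1,4,1) (4,2,4,2) (4,3,4,3) — 6.
Summing: 1 + 3 + 6 = 10.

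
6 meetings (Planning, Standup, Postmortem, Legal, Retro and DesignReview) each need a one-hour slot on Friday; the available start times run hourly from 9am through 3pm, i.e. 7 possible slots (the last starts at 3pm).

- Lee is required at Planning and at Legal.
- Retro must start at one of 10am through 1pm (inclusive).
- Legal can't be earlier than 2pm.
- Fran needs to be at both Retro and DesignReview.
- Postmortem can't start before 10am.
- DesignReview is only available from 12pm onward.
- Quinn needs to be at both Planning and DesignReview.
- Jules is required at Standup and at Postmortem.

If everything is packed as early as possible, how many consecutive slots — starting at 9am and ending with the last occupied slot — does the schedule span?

Legal can't be placed before 2pm — that is slot 6 counting from 9am — so the schedule must run through at least 6 slots.
6 works (last occupied slot: 2pm): for example Planning=9am, Standup=9am, Legal=2pm, DesignReview=12pm, Postmortem=10am, Retro=10am.

6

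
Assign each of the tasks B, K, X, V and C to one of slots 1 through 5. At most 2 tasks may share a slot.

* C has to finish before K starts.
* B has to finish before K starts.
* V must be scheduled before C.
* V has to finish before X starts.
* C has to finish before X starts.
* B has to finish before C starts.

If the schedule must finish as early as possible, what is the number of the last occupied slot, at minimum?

3

The precedence chain requires at least 3 distinct slots.
With at most 2 per slot and 5 tasks, at least 3 slots are needed.
3 works (last occupied slot: 3): for example C=2, X=3, B=1, K=3, V=1.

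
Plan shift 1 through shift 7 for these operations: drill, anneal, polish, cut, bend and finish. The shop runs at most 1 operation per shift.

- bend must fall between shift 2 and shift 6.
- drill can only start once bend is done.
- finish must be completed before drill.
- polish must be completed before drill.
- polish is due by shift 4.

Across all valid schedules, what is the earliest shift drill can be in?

shift 4

Precedence pushes drill to at least shift 3.
drill at shift 4 is achievable: cut -> shift 6; anneal -> shift 5; bend -> shift 2; polish -> shift 1; finish -> shift 3; drill -> shift 4.
Nothing earlier works — the capacity limit rule out every shift before shift 4.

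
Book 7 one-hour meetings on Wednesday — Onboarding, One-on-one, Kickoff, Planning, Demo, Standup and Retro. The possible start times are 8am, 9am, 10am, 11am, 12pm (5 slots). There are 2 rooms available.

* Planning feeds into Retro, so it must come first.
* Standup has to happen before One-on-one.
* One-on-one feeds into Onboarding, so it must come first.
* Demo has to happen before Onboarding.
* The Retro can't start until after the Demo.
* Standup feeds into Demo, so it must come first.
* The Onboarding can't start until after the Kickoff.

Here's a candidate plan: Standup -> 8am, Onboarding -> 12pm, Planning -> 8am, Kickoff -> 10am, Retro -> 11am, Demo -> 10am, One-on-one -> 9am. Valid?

Standup feeds into Demo, so it must come first — holds.
The Retro can't start until after the Demo — holds.
The Onboarding can't start until after the Kickoff — holds.
Standup has to happen before One-on-one — holds.
There are 2 rooms available — holds.
Demo has to happen before Onboarding — holds.
One-on-one feeds into Onboarding, so it must come first — holds.
Planning feeds into Retro, so it must come first — holds.

Yes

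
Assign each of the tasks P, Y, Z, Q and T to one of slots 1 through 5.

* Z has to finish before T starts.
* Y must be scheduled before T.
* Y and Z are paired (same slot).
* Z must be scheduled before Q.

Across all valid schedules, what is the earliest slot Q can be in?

Precedence pushes Q to at least 2.
Q at 2 is achievable: Z=1; Y=1; Q=2; T=2; P=1.

2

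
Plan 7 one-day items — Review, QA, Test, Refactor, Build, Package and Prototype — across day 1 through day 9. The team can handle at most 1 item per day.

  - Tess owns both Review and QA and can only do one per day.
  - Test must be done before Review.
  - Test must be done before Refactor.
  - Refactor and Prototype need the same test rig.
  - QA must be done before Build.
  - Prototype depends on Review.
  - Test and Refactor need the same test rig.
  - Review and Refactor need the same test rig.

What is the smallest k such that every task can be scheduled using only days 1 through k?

The precedence chain requires at least 3 distinct days.
With at most 1 per day and 7 tasks, at least 7 days are needed.
7 works (last occupied day: day 7): for example Prototype -> day 6, Build -> day 5, Review -> day 2, Test -> day 1, QA -> day 3, Package -> day 7, Refactor -> day 4.

7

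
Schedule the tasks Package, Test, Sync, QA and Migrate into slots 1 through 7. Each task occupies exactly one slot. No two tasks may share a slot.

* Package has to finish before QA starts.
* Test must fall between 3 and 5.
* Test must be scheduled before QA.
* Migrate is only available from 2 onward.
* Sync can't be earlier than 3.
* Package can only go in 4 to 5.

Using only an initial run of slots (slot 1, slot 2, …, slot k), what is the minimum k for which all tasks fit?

The precedence chain requires at least 2 distinct slots.
With at most 1 per slot and 5 tasks, at least 5 slots are needed.
Propagating the time windows through the other constraints, QA can't land before 5, so the schedule must run through at least slot 5.
Could 5 slots be enough, i.e. nothing placed later than 5? No: Package's window within 5 slots is {4, 5}; Test's window within 5 slots is {3, 4, 5}; Sync's window within 5 slots is {3, 4, 5}; QA must come after Package (at 4 or later) → {5}; Package must come before QA (at 5 or earlier) → {4}; Test must come before QA (at 5 or earlier) → {3, 4}; Test can't use 4, already full with Package (limit 1) → {3}; Sync can't use 4, already full with Package (limit 1) → {3, 5}; Sync can't use 5, already full with QA (limit 1) → {3}; that puts Test and Sync all in 3 — more than 1 per slot.
So 5 slots is not enough.
6 works (last occupied slot: 6): for example Sync -> 5, Migrate -> 2, Test -> 3, Package -> 4, QA -> 6.

6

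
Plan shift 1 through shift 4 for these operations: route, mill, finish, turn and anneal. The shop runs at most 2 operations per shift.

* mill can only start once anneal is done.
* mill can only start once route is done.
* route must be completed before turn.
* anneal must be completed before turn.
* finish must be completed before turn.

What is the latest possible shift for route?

Downstream work caps route at shift 3.
route at shift 3 is achievable: finish in shift 1; mill in shift 4; route in shift 3; turn in shift 4; anneal in shift 1.

shift 3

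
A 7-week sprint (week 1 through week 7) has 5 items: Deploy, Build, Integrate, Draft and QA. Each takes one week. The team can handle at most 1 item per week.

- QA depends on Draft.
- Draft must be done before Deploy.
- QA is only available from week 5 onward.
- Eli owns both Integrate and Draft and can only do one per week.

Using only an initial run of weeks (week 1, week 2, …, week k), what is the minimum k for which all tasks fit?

5

The precedence chain requires at least 2 distinct weeks.
With at most 1 per week and 5 tasks, at least 5 weeks are needed.
QA can't be placed before week 5, so the schedule must run through at least week 5.
5 works (last occupied week: week 5): for example QA in week 5; Integrate in week 4; Build in week 3; Draft in week 1; Deploy in week 2.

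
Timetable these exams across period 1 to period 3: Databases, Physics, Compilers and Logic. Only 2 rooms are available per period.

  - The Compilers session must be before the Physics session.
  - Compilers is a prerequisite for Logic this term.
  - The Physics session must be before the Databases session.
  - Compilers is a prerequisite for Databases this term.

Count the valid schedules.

Enumerating: Physics=period 2, Compilers=period 1, Databases=period 3, Logic=period 2 | Compilers in period 1; Physics in period 2; Logic in period 3; Databases in period 3.

2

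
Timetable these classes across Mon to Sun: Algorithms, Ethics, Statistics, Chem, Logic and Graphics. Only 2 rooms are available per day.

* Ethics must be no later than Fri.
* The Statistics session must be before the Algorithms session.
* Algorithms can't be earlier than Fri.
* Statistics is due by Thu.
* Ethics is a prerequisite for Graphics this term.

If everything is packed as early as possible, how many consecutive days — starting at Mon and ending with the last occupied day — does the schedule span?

5

The precedence chain requires at least 2 distinct days.
With at most 2 per day and 6 classes, at least 3 days are needed.
Algorithms can't be placed before Fri — that is day 5 counting from Mon — so the schedule must run through at least 5 days.
5 works (last occupied day: Fri): for example Ethics in Mon; Statistics in Mon; Chem in Tue; Logic in Wed; Graphics in Tue; Algorithms in Fri.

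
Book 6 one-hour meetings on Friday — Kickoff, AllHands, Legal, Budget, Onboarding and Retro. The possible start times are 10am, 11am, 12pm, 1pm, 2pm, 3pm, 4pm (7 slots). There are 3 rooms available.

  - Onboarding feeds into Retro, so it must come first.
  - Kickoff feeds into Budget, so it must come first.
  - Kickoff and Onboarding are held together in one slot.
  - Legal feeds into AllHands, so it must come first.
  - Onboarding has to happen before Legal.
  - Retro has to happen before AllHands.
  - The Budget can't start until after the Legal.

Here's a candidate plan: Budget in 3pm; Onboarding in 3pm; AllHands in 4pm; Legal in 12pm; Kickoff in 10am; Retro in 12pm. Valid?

There are 3 rooms available — holds.
Onboarding feeds into Retro, so it must come first — violated.
Kickoff and Onboarding are held together in one slot — violated.
Legal feeds into AllHands, so it must come first — holds.
The Budget can't start until after the Legal — holds.
Kickoff feeds into Budget, so it must come first — holds.
Retro has to happen before AllHands — holds.
Onboarding has to happen before Legal — violated.

No — it violates: Kickoff and Onboarding are held together in one slot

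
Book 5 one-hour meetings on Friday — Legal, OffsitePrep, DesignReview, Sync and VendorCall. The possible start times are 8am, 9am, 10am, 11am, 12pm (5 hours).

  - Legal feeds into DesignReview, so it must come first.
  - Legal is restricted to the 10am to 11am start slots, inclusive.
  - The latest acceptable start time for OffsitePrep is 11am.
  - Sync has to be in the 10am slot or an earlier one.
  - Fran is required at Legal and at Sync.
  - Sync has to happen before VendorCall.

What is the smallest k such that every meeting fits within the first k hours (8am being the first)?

The precedence chain requires at least 2 distinct hours.
Propagating the time windows through the other constraints, DesignReview can't land before 11am — that is hour 4 counting from 8am — so the schedule must run through at least 4 hours.
4 works (last occupied hour: 11am): for example Legal in 10am; VendorCall in 9am; Sync in 8am; OffsitePrep in 8am; DesignReview in 11am.

4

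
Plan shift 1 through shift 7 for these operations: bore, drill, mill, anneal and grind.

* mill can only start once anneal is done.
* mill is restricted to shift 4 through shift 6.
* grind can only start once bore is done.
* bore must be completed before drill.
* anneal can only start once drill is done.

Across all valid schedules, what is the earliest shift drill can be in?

Precedence pushes drill to at least shift 2; downstream work caps drill at shift 4.
drill at shift 2 is achievable: anneal in shift 3, drill in shift 2, bore in shift 1, grind in shift 2, mill in shift 4.

shift 2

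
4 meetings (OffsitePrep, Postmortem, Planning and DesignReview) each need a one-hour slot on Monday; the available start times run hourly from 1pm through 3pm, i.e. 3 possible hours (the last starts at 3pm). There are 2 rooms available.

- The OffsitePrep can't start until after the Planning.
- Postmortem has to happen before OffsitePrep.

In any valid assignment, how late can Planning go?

Downstream work caps Planning at 2pm.
Planning at 2pm is achievable: DesignReview in 1pm, OffsitePrep in 3pm, Postmortem in 1pm, Planning in 2pm.

2pm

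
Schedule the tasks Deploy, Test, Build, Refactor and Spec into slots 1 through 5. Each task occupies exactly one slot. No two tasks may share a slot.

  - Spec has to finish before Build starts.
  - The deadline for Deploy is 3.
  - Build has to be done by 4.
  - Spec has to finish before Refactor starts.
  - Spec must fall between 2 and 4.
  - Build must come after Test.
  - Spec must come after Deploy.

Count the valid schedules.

Enumerating: Refactor -> 5, Build -> 4, Spec -> 2, Test -> 3, Deploy -> 1 | Refactor -> 5; Deploy -> 1; Spec -> 3; Build -> 4; Test -> 2 | Test in 1; Spec in 3; Refactor in 5; Deploy in 2; Build in 4.

3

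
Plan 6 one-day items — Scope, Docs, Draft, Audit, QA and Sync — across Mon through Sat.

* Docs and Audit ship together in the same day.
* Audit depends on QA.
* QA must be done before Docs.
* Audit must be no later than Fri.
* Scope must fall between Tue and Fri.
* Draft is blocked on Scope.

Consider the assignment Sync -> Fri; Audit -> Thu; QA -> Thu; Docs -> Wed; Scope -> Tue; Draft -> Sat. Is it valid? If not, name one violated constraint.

Invalid. QA must be done before Docs.

Audit depends on QA — violated.
Draft is blocked on Scope — holds.
Scope must fall between Tue and Fri — holds.
QA must be done before Docs — violated.
Audit must be no later than Fri — holds.
Docs and Audit ship together in the same day — violated.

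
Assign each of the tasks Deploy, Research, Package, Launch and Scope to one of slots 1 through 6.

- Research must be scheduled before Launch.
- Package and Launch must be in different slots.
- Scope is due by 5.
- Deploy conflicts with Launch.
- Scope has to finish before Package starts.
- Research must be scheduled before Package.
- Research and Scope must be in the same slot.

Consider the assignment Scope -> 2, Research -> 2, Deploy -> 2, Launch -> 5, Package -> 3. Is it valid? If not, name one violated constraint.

Scope is due by 5 — holds.
Research must be scheduled before Launch — holds.
Research must be scheduled before Package — holds.
Package and Launch must be in different slots — holds.
Research and Scope must be in the same slot — holds.
Deploy conflicts with Launch — holds.
Scope has to finish before Package starts — holds.

Yes, all constraints hold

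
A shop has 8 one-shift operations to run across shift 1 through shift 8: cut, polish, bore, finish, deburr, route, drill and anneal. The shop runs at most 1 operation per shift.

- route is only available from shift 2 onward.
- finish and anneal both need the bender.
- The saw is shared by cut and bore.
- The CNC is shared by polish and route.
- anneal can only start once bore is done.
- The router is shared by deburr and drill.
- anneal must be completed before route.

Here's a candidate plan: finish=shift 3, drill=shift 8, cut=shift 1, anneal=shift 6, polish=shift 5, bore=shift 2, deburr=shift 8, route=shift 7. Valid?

anneal can only start once bore is done — holds.
finish and anneal both need the bender — holds.
The router is shared by deburr and drill — violated.
route is only available from shift 2 onward — holds.
The saw is shared by cut and bore — holds.
The shop runs at most 1 operation per shift — violated.
anneal must be completed before route — holds.
The CNC is shared by polish and route — holds.

No — it violates: The router is shared by deburr and drill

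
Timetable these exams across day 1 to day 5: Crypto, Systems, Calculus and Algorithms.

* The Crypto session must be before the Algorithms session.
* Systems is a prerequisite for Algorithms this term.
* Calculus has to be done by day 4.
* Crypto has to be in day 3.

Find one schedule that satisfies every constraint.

Systems -> day 1; Algorithms -> day 4; Calculus -> day 1; Crypto -> day 3

Checking: Crypto(day 3) before Algorithms(day 4); Systems(day 1) before Algorithms(day 4); Crypto=day 3 in [day 3,day 3]; Calculus=day 1 in [day 1,day 4].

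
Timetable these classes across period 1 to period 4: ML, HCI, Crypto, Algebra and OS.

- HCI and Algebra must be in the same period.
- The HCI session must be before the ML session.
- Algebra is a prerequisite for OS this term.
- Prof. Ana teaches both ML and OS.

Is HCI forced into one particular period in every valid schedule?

HCI can be period 1 (e.g. ML -> period 2; OS -> period 3; Algebra -> period 1; HCI -> period 1; Crypto -> period 1) or period 2 (e.g. ML=period 3; HCI=period 2; OS=period 4; Crypto=period 1; Algebra=period 2).

No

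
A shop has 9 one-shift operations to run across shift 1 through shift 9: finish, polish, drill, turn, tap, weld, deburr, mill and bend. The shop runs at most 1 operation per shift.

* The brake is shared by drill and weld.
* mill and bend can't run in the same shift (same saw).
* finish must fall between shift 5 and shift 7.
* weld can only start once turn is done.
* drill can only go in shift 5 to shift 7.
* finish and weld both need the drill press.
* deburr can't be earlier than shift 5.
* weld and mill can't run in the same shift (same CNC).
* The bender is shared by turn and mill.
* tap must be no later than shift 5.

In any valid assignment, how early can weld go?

Precedence pushes weld to at least shift 2.
weld at shift 2 is achievable: turn=shift 1; polish=shift 4; drill=shift 6; bend=shift 9; deburr=shift 7; finish=shift 5; tap=shift 3; mill=shift 8; weld=shift 2.

shift 2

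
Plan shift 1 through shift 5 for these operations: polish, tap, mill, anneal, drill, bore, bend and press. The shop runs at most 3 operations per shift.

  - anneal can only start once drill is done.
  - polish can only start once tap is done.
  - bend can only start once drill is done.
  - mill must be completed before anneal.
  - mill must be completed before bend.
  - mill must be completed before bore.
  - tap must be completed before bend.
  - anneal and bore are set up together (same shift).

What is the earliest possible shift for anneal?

shift 2

Precedence pushes anneal to at least shift 2.
anneal at shift 2 is achievable: polish=shift 3; mill=shift 1; anneal=shift 2; tap=shift 1; bend=shift 2; press=shift 3; bore=shift 2; drill=shift 1.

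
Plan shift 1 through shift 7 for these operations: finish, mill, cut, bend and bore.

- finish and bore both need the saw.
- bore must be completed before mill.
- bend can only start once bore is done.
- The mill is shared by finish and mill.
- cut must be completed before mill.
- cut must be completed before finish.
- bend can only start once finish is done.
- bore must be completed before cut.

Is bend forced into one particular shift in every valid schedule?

bend can be shift 4 (e.g. mill -> shift 4, bore -> shift 1, finish -> shift 3, bend -> shift 4, cut -> shift 2) or shift 5 (e.g. bore=shift 1, cut=shift 2, bend=shift 5, finish=shift 3, mill=shift 4).

No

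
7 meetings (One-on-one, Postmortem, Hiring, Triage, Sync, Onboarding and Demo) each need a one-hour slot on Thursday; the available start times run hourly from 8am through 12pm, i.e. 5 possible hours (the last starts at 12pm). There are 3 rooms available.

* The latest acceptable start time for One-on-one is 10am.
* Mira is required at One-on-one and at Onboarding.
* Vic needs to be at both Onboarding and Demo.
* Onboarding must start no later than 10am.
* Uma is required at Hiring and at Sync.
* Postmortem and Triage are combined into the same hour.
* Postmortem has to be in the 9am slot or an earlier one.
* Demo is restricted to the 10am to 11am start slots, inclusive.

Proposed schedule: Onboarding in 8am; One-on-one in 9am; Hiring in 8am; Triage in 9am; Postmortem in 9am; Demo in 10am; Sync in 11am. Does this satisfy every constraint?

Yes

Demo is restricted to the 10am to 11am start slots, inclusive — holds.
Mira is required at One-on-one and at Onboarding — holds.
Postmortem and Triage are combined into the same hour — holds.
Onboarding must start no later than 10am — holds.
Vic needs to be at both Onboarding and Demo — holds.
The latest acceptable start time for One-on-one is 10am — holds.
Uma is required at Hiring and at Sync — holds.
There are 3 rooms available — holds.
Postmortem has to be in the 9am slot or an earlier one — holds.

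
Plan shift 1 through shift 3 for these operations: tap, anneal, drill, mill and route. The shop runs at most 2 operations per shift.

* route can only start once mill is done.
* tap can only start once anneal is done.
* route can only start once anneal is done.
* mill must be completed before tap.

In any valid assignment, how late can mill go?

shift 2

Downstream work caps mill at shift 2.
mill at shift 2 is achievable: route=shift 3, anneal=shift 1, drill=shift 1, tap=shift 3, mill=shift 2.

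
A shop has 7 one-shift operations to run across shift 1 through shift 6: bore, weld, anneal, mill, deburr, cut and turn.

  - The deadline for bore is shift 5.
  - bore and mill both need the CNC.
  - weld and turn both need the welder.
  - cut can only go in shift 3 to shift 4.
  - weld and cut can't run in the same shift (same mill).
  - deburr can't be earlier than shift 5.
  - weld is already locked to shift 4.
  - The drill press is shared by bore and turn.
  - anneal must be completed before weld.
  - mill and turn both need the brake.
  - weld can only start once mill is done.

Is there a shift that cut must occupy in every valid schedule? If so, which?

cut's window is shift 3–shift 4.
weld is fixed at shift 4, and cut can't share a shift with weld.
So cut must be shift 3.

shift 3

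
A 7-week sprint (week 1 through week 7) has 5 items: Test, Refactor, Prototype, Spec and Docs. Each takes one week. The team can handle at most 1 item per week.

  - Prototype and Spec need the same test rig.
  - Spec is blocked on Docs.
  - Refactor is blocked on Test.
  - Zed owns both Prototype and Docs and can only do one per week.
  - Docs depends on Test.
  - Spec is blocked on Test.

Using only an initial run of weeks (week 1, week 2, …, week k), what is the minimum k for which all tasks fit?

5 weeks

The precedence chain requires at least 3 distinct weeks.
With at most 1 per week and 5 tasks, at least 5 weeks are needed.
5 works (last occupied week: week 5): for example Prototype=week 5, Test=week 1, Docs=week 2, Spec=week 3, Refactor=week 4.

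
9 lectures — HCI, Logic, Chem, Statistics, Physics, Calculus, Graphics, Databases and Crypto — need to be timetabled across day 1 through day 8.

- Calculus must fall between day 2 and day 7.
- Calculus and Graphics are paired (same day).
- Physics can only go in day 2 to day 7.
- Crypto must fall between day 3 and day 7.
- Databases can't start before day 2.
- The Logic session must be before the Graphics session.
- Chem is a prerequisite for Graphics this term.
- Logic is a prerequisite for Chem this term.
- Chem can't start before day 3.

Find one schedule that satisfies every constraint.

Crypto -> day 3; Graphics -> day 4; HCI -> day 1; Chem -> day 3; Physics -> day 2; Databases -> day 2; Calculus -> day 4; Statistics -> day 1; Logic -> day 1

Checking: Logic(day 1) before Graphics(day 4); Logic(day 1) before Chem(day 3); Chem(day 3) before Graphics(day 4); Calculus = Graphics = day 4; Physics=day 2 in [day 2,day 7]; Chem=day 3 in [day 3,day 8]; Crypto=day 3 in [day 3,day 7]; Calculus=day 4 in [day 2,day 7]; Databases=day 2 in [day 2,day 8].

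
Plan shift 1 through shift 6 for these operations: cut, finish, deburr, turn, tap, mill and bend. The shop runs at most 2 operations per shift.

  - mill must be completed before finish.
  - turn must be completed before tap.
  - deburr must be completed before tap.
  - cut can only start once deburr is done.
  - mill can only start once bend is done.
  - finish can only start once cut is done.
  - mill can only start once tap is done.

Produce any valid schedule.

turn in shift 1, finish in shift 4, deburr in shift 1, cut in shift 3, bend in shift 2, tap in shift 2, mill in shift 3

Checking: tap(shift 2) before mill(shift 3); deburr(shift 1) before cut(shift 3); mill(shift 3) before finish(shift 4); turn(shift 1) before tap(shift 2); bend(shift 2) before mill(shift 3); cut(shift 3) before finish(shift 4); deburr(shift 1) before tap(shift 2); max 2 per shift (cap 2).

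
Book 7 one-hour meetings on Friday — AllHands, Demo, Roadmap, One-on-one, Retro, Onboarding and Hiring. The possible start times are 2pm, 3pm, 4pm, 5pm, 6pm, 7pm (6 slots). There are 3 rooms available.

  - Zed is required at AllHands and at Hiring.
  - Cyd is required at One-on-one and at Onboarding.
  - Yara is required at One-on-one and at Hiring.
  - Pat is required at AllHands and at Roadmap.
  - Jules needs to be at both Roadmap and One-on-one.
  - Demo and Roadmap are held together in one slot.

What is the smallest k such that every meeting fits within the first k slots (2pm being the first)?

With at most 3 per slot and 7 meetings, at least 3 slots are needed.
3 works (last occupied slot: 4pm): for example One-on-one in 2pm; Retro in 2pm; Onboarding in 3pm; Hiring in 4pm; Demo in 3pm; Roadmap in 3pm; AllHands in 2pm.

3 slots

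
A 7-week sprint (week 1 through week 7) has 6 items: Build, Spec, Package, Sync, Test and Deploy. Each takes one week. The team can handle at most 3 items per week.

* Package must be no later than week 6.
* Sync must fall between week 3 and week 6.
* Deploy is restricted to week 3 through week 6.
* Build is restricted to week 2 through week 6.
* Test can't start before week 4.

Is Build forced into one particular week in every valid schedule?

No

Build can be week 2 (e.g. Test=week 4, Deploy=week 3, Package=week 1, Build=week 2, Sync=week 3, Spec=week 1) or week 3 (e.g. Test -> week 4; Build -> week 3; Spec -> week 1; Deploy -> week 3; Package -> week 1; Sync -> week 3).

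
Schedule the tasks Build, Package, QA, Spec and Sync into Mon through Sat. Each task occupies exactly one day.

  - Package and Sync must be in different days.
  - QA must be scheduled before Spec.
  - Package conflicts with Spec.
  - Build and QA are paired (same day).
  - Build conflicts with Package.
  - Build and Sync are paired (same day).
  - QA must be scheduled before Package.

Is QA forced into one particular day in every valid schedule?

QA can be Mon (e.g. Sync=Mon; Package=Tue; Build=Mon; Spec=Wed; QA=Mon) or Tue (e.g. Spec -> Thu, QA -> Tue, Sync -> Tue, Build -> Tue, Package -> Wed).

No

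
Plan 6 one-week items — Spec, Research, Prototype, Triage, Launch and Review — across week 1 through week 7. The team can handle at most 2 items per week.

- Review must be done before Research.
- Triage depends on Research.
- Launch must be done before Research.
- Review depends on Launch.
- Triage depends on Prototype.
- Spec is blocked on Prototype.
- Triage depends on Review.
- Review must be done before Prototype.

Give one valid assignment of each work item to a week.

Review in week 2, Spec in week 4, Triage in week 4, Research in week 3, Launch in week 1, Prototype in week 3

Checking: Launch(week 1) before Review(week 2); Research(week 3) before Triage(week 4); Review(week 2) before Prototype(week 3); Review(week 2) before Triage(week 4); Prototype(week 3) before Triage(week 4); Launch(week 1) before Research(week 3); Review(week 2) before Research(week 3); Prototype(week 3) before Spec(week 4); max 2 per week (cap 2).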